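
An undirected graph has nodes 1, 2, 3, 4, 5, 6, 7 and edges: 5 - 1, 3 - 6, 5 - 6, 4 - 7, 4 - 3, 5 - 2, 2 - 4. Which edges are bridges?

1-5, 4-7

The edges on the cycle 5-2-4-3-6-5 are not bridges since each lies on that cycle.
But removing 4 - 7 disconnects 4 from 7; removing 5 - 1 disconnects 5 from 1 — these are bridges.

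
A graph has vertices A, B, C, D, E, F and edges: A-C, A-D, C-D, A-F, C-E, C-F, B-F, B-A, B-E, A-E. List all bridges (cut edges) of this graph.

The edges on the cycle A-C-E-A are not bridges since each lies on that cycle.
Every edge lies on some cycle, so there are no bridges.

none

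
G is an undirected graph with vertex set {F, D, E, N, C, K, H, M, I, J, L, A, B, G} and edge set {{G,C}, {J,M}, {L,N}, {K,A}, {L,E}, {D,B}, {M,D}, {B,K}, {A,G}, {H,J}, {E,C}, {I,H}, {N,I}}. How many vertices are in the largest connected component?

13

F is isolated — a component by itself.
Starting from A we can reach A, B, C, D, E, G, H, I, J, K, L, M, N. That is one component of size 13.
The largest has 13 vertices.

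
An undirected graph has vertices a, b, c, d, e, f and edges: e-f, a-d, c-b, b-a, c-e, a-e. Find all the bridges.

The edges on the cycle c-b-a-e-c are not bridges since each lies on that cycle.
But removing a-d disconnects a from d; removing e-f disconnects e from f — these are bridges.

a-d, e-f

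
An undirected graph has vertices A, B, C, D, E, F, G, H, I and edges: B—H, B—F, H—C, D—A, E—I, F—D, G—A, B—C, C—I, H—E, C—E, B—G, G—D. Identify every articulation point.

B

Removing B increases the component count from 1 to 2, so B is a cut vertex.
By contrast removing G leaves 1 component; it is not a cut vertex. No other vertex is a cut vertex either.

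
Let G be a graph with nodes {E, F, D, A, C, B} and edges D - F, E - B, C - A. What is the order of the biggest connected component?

2

Starting from B we can reach B, E. That is one component of size 2.
Starting from A we can reach A, C. That is one component of size 2.
Starting from D we can reach D, F. That is one component of size 2.
The largest has 2 vertices.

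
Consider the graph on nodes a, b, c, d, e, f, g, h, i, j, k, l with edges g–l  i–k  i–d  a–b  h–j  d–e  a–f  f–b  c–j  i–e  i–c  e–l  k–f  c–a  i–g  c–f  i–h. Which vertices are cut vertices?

i

Removing i increases the component count from 1 to 2, so i is a cut vertex.
By contrast removing b leaves 1 component; it is not a cut vertex. No other vertex is a cut vertex either.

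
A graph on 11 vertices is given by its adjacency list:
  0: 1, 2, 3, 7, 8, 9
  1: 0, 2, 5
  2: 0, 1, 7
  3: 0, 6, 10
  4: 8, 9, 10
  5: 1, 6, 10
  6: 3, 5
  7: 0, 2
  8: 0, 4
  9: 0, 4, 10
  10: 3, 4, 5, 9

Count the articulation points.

Removing 10, for instance, still leaves 1 component. No single vertex removal increases the component count — the graph has no articulation points.

0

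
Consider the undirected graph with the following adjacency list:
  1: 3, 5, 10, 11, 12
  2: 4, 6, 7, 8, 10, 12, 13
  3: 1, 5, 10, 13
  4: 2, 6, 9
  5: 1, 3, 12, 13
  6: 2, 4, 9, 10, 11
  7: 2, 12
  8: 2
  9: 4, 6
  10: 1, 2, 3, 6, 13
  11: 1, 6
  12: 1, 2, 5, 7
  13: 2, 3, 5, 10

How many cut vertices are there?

1

Removing 2 increases the component count from 1 to 2, so 2 is a cut vertex.
By contrast removing 6 leaves 1 component; it is not a cut vertex. No other vertex is a cut vertex either.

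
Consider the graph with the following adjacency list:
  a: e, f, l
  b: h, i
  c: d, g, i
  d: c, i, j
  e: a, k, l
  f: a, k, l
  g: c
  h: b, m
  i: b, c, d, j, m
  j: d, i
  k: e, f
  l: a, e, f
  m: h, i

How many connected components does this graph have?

Starting from a we can reach a, e, f, k, l. That is one component of size 5.
Starting from b we can reach b, c, d, g, h, i, j, m. That is one component of size 8.
Total: 2 components.

2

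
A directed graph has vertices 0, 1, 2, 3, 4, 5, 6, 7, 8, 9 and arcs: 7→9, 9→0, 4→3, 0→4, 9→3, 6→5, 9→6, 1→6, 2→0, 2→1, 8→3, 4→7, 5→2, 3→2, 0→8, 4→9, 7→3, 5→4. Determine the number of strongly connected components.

1

{0, 1, 2, 3, 4, 5, 6, 7, 8, 9} are all mutually reachable — one SCC of size 10.
That gives 1 strongly connected component.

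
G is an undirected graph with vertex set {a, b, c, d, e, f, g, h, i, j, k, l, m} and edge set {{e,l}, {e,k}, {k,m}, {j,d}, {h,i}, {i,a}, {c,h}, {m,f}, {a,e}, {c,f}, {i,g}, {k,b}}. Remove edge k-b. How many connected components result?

3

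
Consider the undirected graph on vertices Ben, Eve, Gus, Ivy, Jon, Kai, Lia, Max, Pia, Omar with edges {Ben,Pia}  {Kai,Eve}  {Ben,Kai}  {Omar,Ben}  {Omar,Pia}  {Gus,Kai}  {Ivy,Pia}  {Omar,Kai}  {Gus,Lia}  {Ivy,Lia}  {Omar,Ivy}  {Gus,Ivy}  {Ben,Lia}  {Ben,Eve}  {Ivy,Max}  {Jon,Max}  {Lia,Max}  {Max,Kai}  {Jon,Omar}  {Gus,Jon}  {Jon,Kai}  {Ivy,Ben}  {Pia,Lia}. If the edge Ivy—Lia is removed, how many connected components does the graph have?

1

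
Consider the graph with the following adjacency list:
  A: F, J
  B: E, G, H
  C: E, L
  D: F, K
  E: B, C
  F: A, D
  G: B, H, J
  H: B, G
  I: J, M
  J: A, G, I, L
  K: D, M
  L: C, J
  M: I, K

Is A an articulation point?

Deleting A leaves 1 component (was 1) (its neighbors F, J remain connected to each other), so A is not a cut vertex.

No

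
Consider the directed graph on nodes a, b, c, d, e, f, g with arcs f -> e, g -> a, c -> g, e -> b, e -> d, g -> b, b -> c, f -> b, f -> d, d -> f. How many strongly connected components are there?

3

{b, c, g} are all mutually reachable — one SCC of size 3.
{d, e, f} are all mutually reachable — one SCC of size 3.
{a} is an SCC by itself.
That gives 3 strongly connected components.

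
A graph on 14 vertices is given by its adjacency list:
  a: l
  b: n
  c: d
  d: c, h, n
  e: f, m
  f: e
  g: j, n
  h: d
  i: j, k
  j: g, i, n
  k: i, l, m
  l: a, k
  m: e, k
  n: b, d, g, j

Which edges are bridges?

The edges on the cycle n-g-j-n are not bridges since each lies on that cycle.
But removing d-h disconnects d from h; removing l-a disconnects l from a; removing c-d disconnects c from d; removing n-d disconnects n from d — these are bridges.
In total 11 edges are bridges.

a-l, b-n, c-d, d-h, d-n, e-f, e-m, i-j, i-k, k-l, k-m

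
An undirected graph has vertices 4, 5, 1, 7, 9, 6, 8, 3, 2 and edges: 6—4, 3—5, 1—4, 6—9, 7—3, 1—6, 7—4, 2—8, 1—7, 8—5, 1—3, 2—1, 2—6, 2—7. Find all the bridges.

The edges on the cycle 1-7-4-1 are not bridges since each lies on that cycle.
But removing 9—6 disconnects 9 from 6 — this is a bridge.

6-9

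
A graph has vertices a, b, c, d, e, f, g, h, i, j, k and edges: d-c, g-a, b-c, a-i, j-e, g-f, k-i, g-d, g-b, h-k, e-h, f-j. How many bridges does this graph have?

The edges on the cycle g-f-j-e-h-k-i-a-g are not bridges since each lies on that cycle.
Every edge lies on some cycle, so there are no bridges.

0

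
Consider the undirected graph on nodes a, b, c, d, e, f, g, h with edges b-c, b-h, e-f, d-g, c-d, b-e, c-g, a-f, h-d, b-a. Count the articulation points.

1

Removing b increases the component count from 1 to 2, so b is a cut vertex.
By contrast removing c leaves 1 component; it is not a cut vertex. No other vertex is a cut vertex either.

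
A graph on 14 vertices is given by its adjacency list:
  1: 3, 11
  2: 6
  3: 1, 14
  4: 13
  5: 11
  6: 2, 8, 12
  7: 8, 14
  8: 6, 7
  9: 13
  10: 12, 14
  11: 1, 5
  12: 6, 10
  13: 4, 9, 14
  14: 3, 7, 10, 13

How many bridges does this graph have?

8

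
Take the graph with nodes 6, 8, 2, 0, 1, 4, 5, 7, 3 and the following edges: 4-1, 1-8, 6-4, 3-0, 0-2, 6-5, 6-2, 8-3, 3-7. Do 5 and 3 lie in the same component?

From 5 we can reach 0, 1, 2, 3, 4, 5, 6, 7, 8, which includes 3.

Yes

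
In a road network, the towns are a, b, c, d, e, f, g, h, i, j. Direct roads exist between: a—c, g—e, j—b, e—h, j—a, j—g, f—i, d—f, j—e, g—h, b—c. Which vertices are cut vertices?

f, j

Removing f increases the component count from 2 to 3, so f is a cut vertex.
Removing j increases the component count from 2 to 3, so j is a cut vertex.
By contrast removing b leaves 2 components; it is not a cut vertex. No other vertex is a cut vertex either.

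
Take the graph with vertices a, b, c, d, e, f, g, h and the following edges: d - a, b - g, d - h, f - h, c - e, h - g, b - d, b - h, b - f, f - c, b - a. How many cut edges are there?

The edges on the cycle b-d-h-g-b are not bridges since each lies on that cycle.
But removing f - c disconnects f from c; removing e - c disconnects e from c — these are bridges.
That makes 2 bridges.

2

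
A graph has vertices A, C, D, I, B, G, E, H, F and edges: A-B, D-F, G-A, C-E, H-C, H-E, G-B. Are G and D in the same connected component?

No

The component containing G is {A, B, G}, and D is not in it.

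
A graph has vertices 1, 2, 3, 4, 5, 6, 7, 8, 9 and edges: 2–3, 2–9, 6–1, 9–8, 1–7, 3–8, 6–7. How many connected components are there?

4

5 is isolated — a component by itself.
4 is isolated — a component by itself.
Starting from 1 we can reach 1, 6, 7. That is one component of size 3.
Starting from 2 we can reach 2, 3, 8, 9. That is one component of size 4.
Total: 4 components.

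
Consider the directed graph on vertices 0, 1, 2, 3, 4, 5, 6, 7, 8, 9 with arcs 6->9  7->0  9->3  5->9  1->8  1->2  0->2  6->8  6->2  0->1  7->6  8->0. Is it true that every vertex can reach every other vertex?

No

There is no directed path from 0 to 9, so the graph is not strongly connected.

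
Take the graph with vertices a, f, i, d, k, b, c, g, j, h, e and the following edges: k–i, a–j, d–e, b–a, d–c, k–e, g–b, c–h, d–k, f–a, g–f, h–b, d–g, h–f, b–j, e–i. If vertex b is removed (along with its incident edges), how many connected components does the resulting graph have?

1

With b gone, the remaining components are: {a, c, d, e, f, g, h, i, j, k}.
That is 1 component.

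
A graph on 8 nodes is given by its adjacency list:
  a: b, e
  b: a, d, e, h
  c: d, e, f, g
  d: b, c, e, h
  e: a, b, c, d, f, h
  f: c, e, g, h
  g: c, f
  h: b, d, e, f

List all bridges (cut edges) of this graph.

none

The edges on the cycle e-f-g-c-e are not bridges since each lies on that cycle.
Every edge lies on some cycle, so there are no bridges.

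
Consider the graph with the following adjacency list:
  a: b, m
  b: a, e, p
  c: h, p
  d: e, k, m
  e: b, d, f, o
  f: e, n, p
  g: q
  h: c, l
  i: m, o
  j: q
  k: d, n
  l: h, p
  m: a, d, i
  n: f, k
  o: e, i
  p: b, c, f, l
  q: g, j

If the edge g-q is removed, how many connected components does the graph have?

3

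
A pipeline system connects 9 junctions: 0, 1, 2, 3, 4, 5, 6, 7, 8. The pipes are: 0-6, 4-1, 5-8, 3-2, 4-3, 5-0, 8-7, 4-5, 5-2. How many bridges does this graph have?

5

The edges on the cycle 4-3-2-5-4 are not bridges since each lies on that cycle.
But removing 8-5 disconnects 8 from 5; removing 5-0 disconnects 5 from 0; removing 8-7 disconnects 8 from 7; removing 4-1 disconnects 4 from 1 — these are bridges.
In total 5 edges are bridges.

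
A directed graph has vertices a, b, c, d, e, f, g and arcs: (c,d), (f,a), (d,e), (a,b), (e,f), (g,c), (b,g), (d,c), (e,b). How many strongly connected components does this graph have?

{a, b, c, d, e, f, g} are all mutually reachable — one SCC of size 7.
That gives 1 strongly connected component.

1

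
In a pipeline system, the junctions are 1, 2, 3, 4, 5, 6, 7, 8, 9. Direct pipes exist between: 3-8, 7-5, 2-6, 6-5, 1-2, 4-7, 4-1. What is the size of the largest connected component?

9 is isolated — a component by itself.
Starting from 3 we can reach 3, 8. That is one component of size 2.
Starting from 1 we can reach 1, 2, 4, 5, 6, 7. That is one component of size 6.
The largest has 6 vertices.

6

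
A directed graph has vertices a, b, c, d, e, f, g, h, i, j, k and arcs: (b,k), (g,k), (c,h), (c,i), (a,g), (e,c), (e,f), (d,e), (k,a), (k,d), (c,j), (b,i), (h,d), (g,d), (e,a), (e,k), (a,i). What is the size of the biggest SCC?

{a, c, d, e, g, h, k} are all mutually reachable — one SCC of size 7.
{b} is an SCC by itself.
{j} is an SCC by itself.
{f} is an SCC by itself.
{i} is an SCC by itself.
The largest has 7 vertices.

7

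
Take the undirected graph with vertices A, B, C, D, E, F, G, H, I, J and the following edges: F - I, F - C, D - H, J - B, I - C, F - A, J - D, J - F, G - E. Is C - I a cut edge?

No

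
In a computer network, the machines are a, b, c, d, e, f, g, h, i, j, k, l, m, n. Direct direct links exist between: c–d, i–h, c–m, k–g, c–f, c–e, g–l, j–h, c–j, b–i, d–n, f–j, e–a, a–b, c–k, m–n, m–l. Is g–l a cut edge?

After removing g–l, the path g-k-c-m-l still connects them, so the edge is not a bridge.

No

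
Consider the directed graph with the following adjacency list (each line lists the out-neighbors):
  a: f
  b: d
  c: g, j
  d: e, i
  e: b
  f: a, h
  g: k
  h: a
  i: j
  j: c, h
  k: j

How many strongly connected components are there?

{c, g, j, k} are all mutually reachable — one SCC of size 4.
{b, d, e} are all mutually reachable — one SCC of size 3.
{a, f, h} are all mutually reachable — one SCC of size 3.
{i} is an SCC by itself.
That gives 4 strongly connected components.

4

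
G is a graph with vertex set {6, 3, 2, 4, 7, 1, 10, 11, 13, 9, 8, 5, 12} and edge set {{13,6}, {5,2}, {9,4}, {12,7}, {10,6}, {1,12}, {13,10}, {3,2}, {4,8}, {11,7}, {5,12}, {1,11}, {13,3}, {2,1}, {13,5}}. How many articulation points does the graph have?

Removing 4 increases the component count from 2 to 3, so 4 is a cut vertex.
Removing 13 increases the component count from 2 to 3, so 13 is a cut vertex.
By contrast removing 1 leaves 2 components; it is not a cut vertex. No other vertex is a cut vertex either.

2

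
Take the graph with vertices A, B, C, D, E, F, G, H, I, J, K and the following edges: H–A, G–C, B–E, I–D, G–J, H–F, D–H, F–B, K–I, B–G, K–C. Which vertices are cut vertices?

Removing B increases the component count from 1 to 2, so B is a cut vertex.
Removing G increases the component count from 1 to 2, so G is a cut vertex.
Removing H increases the component count from 1 to 2, so H is a cut vertex.
By contrast removing J leaves 1 component; it is not a cut vertex. No other vertex is a cut vertex either.

B, G, H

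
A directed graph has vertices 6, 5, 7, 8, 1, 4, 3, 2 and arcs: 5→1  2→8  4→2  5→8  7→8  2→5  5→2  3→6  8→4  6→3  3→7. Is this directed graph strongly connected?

There is no directed path from 4 to 6, so the graph is not strongly connected.

No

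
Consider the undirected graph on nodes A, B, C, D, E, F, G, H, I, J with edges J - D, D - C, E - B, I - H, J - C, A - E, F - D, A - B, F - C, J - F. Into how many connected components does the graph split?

G is isolated — a component by itself.
Starting from H we can reach H, I. That is one component of size 2.
Starting from A we can reach A, B, E. That is one component of size 3.
Starting from C we can reach C, D, F, J. That is one component of size 4.
Total: 4 components.

4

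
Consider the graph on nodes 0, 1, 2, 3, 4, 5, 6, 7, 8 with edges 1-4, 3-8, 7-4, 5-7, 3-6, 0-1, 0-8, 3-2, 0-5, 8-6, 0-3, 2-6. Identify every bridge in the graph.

none

The edges on the cycle 3-2-6-3 are not bridges since each lies on that cycle.
Every edge lies on some cycle, so there are no bridges.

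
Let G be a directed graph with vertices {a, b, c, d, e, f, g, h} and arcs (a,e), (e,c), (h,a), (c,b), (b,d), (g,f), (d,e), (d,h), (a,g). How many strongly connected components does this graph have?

3

{a, b, c, d, e, h} are all mutually reachable — one SCC of size 6.
{f} is an SCC by itself.
{g} is an SCC by itself.
That gives 3 strongly connected components.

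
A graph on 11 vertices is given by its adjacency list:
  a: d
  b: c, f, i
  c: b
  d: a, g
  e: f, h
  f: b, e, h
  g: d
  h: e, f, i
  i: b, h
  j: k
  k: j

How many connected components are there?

Starting from j we can reach j, k. That is one component of size 2.
Starting from a we can reach a, d, g. That is one component of size 3.
Starting from b we can reach b, c, e, f, h, i. That is one component of size 6.
Total: 3 components.

3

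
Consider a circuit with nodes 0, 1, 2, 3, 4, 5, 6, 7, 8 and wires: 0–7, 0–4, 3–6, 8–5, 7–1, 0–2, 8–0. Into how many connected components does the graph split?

2

Starting from 3 we can reach 3, 6. That is one component of size 2.
Starting from 0 we can reach 0, 1, 2, 4, 5, 7, 8. That is one component of size 7.
Total: 2 components.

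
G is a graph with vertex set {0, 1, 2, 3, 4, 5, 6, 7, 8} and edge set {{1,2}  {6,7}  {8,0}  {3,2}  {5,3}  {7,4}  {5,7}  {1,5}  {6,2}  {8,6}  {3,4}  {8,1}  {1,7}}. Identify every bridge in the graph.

0-8

The edges on the cycle 5-3-4-7-5 are not bridges since each lies on that cycle.
But removing 0 - 8 disconnects 0 from 8 — this is a bridge.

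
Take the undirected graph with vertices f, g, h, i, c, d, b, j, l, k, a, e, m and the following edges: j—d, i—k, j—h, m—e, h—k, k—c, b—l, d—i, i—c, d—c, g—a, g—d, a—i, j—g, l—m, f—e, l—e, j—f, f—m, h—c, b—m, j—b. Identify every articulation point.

j

Removing j increases the component count from 1 to 2, so j is a cut vertex.
By contrast removing g leaves 1 component; it is not a cut vertex. No other vertex is a cut vertex either.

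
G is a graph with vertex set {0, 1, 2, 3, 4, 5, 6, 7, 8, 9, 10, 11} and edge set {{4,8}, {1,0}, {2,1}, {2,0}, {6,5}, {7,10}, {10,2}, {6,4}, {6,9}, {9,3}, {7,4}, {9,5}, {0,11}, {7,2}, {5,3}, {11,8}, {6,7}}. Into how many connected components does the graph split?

Starting from 0 we can reach 0, 1, 2, 3, 4, 5, 6, 7, 8, 9, 10, 11. That is one component of size 12.
Total: 1 component.

1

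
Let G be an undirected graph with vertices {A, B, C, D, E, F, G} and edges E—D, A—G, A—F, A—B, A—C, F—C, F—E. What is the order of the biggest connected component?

7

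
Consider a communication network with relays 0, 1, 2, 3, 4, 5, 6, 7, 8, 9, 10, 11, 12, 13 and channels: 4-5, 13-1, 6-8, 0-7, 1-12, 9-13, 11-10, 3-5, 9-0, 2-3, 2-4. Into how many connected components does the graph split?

Starting from 6 we can reach 6, 8. That is one component of size 2.
Starting from 10 we can reach 10, 11. That is one component of size 2.
Starting from 2 we can reach 2, 3, 4, 5. That is one component of size 4.
Starting from 0 we can reach 0, 1, 7, 9, 12, 13. That is one component of size 6.
Total: 4 components.

4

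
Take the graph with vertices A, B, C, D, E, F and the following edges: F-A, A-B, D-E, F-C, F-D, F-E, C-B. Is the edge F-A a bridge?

After removing F-A, the path F-C-B-A still connects them, so the edge is not a bridge.

No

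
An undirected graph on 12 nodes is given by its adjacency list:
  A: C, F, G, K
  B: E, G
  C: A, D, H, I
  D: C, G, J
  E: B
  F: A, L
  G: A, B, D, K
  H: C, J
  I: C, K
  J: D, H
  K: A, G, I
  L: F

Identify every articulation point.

Removing A increases the component count from 1 to 2, so A is a cut vertex.
Removing B increases the component count from 1 to 2, so B is a cut vertex.
Removing F increases the component count from 1 to 2, so F is a cut vertex.
Likewise G is a cut vertex.
By contrast removing D leaves 1 component; it is not a cut vertex. No other vertex is a cut vertex either.

A, B, F, G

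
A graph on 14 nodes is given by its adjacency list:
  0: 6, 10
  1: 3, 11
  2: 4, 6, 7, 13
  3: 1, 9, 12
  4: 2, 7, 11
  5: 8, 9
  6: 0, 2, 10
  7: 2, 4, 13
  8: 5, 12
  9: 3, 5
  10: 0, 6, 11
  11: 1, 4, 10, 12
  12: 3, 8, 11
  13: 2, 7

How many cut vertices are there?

1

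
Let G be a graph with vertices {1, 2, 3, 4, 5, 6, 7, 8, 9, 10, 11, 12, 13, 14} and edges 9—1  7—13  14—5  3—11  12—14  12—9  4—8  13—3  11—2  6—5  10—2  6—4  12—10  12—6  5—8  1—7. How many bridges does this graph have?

The edges on the cycle 6-4-8-5-6 are not bridges since each lies on that cycle.
Every edge lies on some cycle, so there are no bridges.

0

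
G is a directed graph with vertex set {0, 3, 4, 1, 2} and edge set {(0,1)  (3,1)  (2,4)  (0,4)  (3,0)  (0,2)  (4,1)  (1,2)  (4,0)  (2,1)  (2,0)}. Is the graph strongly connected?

There is no directed path from 2 to 3, so the graph is not strongly connected.

No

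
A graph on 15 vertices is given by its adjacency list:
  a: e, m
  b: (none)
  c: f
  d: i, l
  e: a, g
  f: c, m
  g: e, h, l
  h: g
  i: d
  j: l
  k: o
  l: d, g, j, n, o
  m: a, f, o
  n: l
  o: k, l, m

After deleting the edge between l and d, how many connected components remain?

3

Before removal there are 2 components.
l-d is a bridge — removing it separates l's side from d's side.
After removal: 3 components.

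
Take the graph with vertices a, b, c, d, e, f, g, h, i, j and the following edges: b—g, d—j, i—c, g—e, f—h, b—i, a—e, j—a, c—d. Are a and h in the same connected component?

The component containing a is {a, b, c, d, e, g, i, j}, and h is not in it.

No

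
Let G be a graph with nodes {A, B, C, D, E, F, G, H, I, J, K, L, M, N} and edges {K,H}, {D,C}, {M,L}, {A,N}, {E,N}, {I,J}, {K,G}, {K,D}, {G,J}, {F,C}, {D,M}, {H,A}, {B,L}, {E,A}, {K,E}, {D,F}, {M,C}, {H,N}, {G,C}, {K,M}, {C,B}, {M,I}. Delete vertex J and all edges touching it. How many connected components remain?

With J gone, the remaining components are: {A, B, C, D, E, F, G, H, I, K, L, M, N}.
That is 1 component.

1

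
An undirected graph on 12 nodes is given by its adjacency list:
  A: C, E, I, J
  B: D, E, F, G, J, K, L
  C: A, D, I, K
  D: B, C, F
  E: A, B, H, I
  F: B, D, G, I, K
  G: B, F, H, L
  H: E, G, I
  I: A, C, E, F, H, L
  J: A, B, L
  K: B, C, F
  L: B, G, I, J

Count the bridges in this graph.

The edges on the cycle L-I-A-J-B-L are not bridges since each lies on that cycle.
Every edge lies on some cycle, so there are no bridges.

0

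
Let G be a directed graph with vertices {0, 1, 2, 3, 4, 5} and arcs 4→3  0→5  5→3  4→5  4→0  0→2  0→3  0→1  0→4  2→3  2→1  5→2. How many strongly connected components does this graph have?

5

{0, 4} are all mutually reachable — one SCC of size 2.
{1} is an SCC by itself.
{3} is an SCC by itself.
{5} is an SCC by itself.
{2} is an SCC by itself.
That gives 5 strongly connected components.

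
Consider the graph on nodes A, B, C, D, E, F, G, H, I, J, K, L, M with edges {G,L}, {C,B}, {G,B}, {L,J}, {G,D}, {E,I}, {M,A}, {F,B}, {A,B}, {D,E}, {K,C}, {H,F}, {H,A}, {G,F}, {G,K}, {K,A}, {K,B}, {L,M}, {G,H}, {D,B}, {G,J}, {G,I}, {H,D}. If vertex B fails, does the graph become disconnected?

No

Deleting B leaves 1 component (was 1) (its neighbors A, C, D, F, G, K remain connected to each other), so B is not a cut vertex.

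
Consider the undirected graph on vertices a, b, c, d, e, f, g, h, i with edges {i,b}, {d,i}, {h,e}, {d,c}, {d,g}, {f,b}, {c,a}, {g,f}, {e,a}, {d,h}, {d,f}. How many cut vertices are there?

1

Removing d increases the component count from 1 to 2, so d is a cut vertex.
By contrast removing e leaves 1 component; it is not a cut vertex. No other vertex is a cut vertex either.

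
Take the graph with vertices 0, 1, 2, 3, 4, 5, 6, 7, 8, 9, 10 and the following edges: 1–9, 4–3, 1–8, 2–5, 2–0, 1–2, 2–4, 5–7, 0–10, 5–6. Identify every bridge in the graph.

removing 1–8 disconnects 1 from 8; removing 4–3 disconnects 4 from 3; removing 0–10 disconnects 0 from 10; removing 5–6 disconnects 5 from 6 — these are bridges.
In total 10 edges are bridges.

0-10, 0-2, 1-2, 1-8, 1-9, 2-4, 2-5, 3-4, 5-6, 5-7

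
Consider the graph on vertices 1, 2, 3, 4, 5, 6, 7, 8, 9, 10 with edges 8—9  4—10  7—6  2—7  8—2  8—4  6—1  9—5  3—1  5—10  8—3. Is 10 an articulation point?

No

Deleting 10 leaves 1 component (was 1) (its neighbors 4, 5 remain connected to each other), so 10 is not a cut vertex.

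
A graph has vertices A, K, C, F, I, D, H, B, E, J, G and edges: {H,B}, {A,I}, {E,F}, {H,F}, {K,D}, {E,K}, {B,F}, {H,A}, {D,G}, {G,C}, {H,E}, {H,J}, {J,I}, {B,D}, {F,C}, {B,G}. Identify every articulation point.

Removing H increases the component count from 1 to 2, so H is a cut vertex.
By contrast removing B leaves 1 component; it is not a cut vertex. No other vertex is a cut vertex either.

H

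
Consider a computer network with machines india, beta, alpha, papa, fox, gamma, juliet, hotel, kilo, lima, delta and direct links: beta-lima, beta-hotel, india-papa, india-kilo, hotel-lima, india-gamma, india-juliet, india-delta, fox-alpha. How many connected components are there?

3

Starting from fox we can reach fox, alpha. That is one component of size 2.
Starting from beta we can reach beta, lima, hotel. That is one component of size 3.
Starting from kilo we can reach kilo, papa, delta, gamma, india, juliet. That is one component of size 6.
Total: 3 components.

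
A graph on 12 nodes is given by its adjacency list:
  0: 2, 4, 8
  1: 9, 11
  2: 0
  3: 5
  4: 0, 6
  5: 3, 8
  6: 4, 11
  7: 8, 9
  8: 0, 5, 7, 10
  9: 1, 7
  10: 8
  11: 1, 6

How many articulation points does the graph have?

3

Removing 0 increases the component count from 1 to 2, so 0 is a cut vertex.
Removing 5 increases the component count from 1 to 2, so 5 is a cut vertex.
Removing 8 increases the component count from 1 to 3, so 8 is a cut vertex.
By contrast removing 10 leaves 1 component; it is not a cut vertex. No other vertex is a cut vertex either.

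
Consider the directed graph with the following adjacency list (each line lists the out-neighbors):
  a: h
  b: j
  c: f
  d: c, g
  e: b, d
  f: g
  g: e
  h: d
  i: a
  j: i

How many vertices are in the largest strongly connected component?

{a, b, c, d, e, f, g, h, i, j} are all mutually reachable — one SCC of size 10.
The largest has 10 vertices.

10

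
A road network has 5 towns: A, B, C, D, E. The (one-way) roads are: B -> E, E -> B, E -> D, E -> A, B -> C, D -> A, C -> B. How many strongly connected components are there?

3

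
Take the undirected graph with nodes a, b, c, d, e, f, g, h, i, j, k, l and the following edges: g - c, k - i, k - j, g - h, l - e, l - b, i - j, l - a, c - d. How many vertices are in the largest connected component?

f is isolated — a component by itself.
Starting from i we can reach i, j, k. That is one component of size 3.
Starting from a we can reach a, b, e, l. That is one component of size 4.
Starting from c we can reach c, d, g, h. That is one component of size 4.
The largest has 4 vertices.

4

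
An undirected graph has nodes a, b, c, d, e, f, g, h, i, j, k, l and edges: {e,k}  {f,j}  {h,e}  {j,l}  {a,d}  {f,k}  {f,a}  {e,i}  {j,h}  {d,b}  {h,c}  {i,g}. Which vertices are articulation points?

a, d, e, f, h, i, j

Removing a increases the component count from 1 to 2, so a is a cut vertex.
Removing d increases the component count from 1 to 2, so d is a cut vertex.
Removing e increases the component count from 1 to 2, so e is a cut vertex.
Likewise f, h, i, j are cut vertices.
By contrast removing b leaves 1 component; it is not a cut vertex. No other vertex is a cut vertex either.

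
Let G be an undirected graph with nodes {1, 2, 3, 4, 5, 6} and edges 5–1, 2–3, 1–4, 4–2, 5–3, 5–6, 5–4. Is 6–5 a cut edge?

Yes

Removing 6–5 leaves no path between 6 and 5: the component count goes from 1 to 2. So it is a bridge.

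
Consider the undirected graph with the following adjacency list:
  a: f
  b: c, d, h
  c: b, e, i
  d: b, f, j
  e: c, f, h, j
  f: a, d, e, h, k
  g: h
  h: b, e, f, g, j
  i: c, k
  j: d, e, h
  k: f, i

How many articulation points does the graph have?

Removing f increases the component count from 1 to 2, so f is a cut vertex.
Removing h increases the component count from 1 to 2, so h is a cut vertex.
By contrast removing d leaves 1 component; it is not a cut vertex. No other vertex is a cut vertex either.

2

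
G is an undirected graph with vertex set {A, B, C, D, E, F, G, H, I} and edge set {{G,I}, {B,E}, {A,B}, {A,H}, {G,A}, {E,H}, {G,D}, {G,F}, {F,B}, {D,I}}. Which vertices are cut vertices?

Removing G increases the component count from 2 to 3, so G is a cut vertex.
By contrast removing I leaves 2 components; it is not a cut vertex. No other vertex is a cut vertex either.

G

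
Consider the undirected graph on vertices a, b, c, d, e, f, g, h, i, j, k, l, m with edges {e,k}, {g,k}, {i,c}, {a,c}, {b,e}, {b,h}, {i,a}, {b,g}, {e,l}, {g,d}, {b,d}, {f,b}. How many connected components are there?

m is isolated — a component by itself.
j is isolated — a component by itself.
Starting from a we can reach a, c, i. That is one component of size 3.
Starting from b we can reach b, d, e, f, g, h, k, l. That is one component of size 8.
Total: 4 components.

4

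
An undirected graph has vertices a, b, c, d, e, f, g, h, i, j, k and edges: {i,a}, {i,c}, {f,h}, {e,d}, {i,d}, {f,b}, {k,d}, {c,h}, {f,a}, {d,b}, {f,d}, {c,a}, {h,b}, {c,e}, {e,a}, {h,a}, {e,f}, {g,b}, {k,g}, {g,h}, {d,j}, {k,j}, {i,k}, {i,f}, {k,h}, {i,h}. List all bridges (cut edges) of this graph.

none

The edges on the cycle i-c-e-f-i are not bridges since each lies on that cycle.
Every edge lies on some cycle, so there are no bridges.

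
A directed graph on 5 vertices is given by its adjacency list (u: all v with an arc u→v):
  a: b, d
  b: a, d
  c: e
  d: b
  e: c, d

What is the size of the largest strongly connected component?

3

{a, b, d} are all mutually reachable — one SCC of size 3.
{c, e} are all mutually reachable — one SCC of size 2.
The largest has 3 vertices.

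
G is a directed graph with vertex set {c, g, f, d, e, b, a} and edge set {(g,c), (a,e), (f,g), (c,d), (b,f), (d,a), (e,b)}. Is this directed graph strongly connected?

Yes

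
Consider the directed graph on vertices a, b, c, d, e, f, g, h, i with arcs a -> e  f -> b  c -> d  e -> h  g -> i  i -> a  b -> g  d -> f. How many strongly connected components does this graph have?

{d} is an SCC by itself.
{c} is an SCC by itself.
{f} is an SCC by itself.
{b} is an SCC by itself.
{a} is an SCC by itself.
(and 4 more singleton SCCs)
That gives 9 strongly connected components.

9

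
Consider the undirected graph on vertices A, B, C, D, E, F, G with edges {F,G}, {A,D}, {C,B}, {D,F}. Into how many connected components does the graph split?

3

E is isolated — a component by itself.
Starting from B we can reach B, C. That is one component of size 2.
Starting from A we can reach A, D, F, G. That is one component of size 4.
Total: 3 components.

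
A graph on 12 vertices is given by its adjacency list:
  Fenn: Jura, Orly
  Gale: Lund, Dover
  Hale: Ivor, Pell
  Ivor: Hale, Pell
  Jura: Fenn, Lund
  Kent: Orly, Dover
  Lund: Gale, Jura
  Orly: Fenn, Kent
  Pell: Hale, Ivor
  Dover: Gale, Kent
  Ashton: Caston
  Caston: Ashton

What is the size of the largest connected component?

7

Starting from Ashton we can reach Ashton, Caston. That is one component of size 2.
Starting from Hale we can reach Hale, Ivor, Pell. That is one component of size 3.
Starting from Fenn we can reach Fenn, Gale, Jura, Kent, Lund, Orly, Dover. That is one component of size 7.
The largest has 7 vertices.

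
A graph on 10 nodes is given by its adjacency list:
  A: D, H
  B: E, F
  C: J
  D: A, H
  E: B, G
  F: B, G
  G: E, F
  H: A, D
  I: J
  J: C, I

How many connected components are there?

Starting from C we can reach C, I, J. That is one component of size 3.
Starting from A we can reach A, D, H. That is one component of size 3.
Starting from B we can reach B, E, F, G. That is one component of size 4.
Total: 3 components.

3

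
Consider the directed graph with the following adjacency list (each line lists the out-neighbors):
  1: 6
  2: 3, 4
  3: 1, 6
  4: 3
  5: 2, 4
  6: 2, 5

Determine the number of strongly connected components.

{1, 2, 3, 4, 5, 6} are all mutually reachable — one SCC of size 6.
That gives 1 strongly connected component.

1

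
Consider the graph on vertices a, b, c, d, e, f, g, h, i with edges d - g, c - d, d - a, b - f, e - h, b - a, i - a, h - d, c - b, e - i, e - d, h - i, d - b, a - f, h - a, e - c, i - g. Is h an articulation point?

Deleting h leaves 1 component (was 1) (its neighbors a, d, e, i remain connected to each other), so h is not a cut vertex.

No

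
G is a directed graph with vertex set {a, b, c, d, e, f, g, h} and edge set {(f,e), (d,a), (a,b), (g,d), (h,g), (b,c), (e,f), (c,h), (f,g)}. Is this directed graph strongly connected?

There is no directed path from d to f, so the graph is not strongly connected.

No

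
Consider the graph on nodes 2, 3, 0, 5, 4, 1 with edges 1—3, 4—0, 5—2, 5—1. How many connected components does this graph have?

Starting from 0 we can reach 0, 4. That is one component of size 2.
Starting from 1 we can reach 1, 2, 3, 5. That is one component of size 4.
Total: 2 components.

2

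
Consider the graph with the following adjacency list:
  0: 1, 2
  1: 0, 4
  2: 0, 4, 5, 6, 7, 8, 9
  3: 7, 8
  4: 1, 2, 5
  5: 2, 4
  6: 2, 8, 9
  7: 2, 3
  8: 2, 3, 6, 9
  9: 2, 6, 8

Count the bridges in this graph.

0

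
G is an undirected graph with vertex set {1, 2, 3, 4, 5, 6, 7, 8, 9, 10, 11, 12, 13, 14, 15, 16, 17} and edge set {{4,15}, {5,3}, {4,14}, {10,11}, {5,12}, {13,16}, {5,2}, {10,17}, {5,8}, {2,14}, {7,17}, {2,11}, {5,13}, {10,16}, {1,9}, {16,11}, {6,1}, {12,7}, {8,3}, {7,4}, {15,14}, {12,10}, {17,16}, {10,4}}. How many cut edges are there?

2

The edges on the cycle 5-8-3-5 are not bridges since each lies on that cycle.
But removing 6-1 disconnects 6 from 1; removing 9-1 disconnects 9 from 1 — these are bridges.
That makes 2 bridges.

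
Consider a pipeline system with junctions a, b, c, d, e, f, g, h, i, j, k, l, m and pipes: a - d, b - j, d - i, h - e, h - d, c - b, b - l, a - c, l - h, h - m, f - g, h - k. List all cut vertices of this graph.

b, d, h

Removing b increases the component count from 2 to 3, so b is a cut vertex.
Removing d increases the component count from 2 to 3, so d is a cut vertex.
Removing h increases the component count from 2 to 5, so h is a cut vertex.
By contrast removing e leaves 2 components; it is not a cut vertex. No other vertex is a cut vertex either.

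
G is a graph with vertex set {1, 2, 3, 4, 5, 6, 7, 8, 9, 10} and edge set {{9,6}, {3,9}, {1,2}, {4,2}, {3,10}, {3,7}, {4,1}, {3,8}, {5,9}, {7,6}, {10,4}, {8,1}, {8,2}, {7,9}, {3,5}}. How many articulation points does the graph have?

Removing 3 increases the component count from 1 to 2, so 3 is a cut vertex.
By contrast removing 1 leaves 1 component; it is not a cut vertex. No other vertex is a cut vertex either.

1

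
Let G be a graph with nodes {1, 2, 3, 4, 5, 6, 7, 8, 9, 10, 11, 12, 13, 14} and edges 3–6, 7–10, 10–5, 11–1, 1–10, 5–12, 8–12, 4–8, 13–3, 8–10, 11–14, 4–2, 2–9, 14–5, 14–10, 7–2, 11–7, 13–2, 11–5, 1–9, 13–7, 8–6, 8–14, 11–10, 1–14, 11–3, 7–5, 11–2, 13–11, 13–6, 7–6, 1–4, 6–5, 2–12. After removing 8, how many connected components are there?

With 8 gone, the remaining components are: {1, 2, 3, 4, 5, 6, 7, 9, 10, 11, 12, 13, 14}.
That is 1 component.

1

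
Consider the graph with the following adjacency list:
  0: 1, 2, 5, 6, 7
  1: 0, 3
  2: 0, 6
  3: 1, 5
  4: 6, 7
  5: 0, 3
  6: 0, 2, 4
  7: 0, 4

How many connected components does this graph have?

Starting from 0 we can reach 0, 1, 2, 3, 4, 5, 6, 7. That is one component of size 8.
Total: 1 component.

1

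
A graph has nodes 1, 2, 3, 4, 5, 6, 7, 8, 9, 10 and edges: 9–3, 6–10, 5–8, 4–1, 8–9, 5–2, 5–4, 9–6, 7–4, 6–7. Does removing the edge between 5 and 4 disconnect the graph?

No

After removing 5–4, the path 5-8-9-6-7-4 still connects them, so the edge is not a bridge.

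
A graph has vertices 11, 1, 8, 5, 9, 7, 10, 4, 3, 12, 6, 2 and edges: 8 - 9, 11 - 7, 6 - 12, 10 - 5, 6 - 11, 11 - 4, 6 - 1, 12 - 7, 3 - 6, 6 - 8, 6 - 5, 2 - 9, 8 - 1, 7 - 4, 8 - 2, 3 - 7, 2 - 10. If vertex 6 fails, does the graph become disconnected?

Yes

Deleting 6 raises the number of components from 1 to 2, so 6 is a cut vertex.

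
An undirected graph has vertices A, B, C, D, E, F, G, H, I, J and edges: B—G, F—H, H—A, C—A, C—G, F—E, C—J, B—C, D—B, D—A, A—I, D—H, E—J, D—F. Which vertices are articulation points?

Removing A increases the component count from 1 to 2, so A is a cut vertex.
By contrast removing G leaves 1 component; it is not a cut vertex. No other vertex is a cut vertex either.

A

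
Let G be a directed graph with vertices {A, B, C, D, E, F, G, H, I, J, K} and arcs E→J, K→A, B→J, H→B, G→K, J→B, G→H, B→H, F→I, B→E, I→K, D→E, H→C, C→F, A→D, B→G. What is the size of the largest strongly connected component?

11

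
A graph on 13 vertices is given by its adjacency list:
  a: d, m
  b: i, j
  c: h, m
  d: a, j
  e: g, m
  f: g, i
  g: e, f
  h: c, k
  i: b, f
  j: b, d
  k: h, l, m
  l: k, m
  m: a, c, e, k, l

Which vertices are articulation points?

m

Removing m increases the component count from 1 to 2, so m is a cut vertex.
By contrast removing b leaves 1 component; it is not a cut vertex. No other vertex is a cut vertex either.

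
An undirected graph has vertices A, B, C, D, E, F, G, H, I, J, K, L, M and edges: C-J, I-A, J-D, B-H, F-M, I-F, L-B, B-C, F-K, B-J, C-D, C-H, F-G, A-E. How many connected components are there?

2

Starting from B we can reach B, C, D, H, J, L. That is one component of size 6.
Starting from A we can reach A, E, F, G, I, K, M. That is one component of size 7.
Total: 2 components.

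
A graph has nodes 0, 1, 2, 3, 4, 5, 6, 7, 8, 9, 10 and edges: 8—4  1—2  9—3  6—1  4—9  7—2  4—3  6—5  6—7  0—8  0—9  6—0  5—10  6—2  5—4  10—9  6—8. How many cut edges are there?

0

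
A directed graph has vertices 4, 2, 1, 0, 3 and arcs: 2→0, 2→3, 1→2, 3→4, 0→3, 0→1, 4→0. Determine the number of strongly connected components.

1

{0, 1, 2, 3, 4} are all mutually reachable — one SCC of size 5.
That gives 1 strongly connected component.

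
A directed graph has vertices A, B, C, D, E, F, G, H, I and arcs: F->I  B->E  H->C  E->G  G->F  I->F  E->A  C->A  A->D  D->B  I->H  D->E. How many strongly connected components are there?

{A, B, C, D, E, F, G, H, I} are all mutually reachable — one SCC of size 9.
That gives 1 strongly connected component.

1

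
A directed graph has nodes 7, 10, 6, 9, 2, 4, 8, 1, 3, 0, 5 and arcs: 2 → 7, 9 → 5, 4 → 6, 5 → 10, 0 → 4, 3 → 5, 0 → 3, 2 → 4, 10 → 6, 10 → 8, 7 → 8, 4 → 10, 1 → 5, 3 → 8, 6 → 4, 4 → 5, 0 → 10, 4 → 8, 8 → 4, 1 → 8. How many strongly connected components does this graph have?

7

{4, 5, 6, 8, 10} are all mutually reachable — one SCC of size 5.
{9} is an SCC by itself.
{2} is an SCC by itself.
{7} is an SCC by itself.
{1} is an SCC by itself.
(and 2 more singleton SCCs)
That gives 7 strongly connected components.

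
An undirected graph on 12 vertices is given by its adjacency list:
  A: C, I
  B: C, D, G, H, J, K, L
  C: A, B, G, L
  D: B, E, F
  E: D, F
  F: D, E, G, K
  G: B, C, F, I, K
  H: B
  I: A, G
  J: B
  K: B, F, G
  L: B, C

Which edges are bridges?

The edges on the cycle G-C-A-I-G are not bridges since each lies on that cycle.
But removing B-H disconnects B from H; removing B-J disconnects B from J — these are bridges.

B-H, B-J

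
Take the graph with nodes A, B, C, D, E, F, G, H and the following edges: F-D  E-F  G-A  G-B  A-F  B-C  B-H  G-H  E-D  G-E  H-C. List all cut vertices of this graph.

Removing G increases the component count from 1 to 2, so G is a cut vertex.
By contrast removing H leaves 1 component; it is not a cut vertex. No other vertex is a cut vertex either.

G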